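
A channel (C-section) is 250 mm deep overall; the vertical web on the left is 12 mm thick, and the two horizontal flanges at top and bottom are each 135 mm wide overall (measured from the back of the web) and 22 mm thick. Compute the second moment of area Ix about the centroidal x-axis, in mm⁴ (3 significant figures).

Decompose the section into non-overlapping parts with the origin at the bottom-left of its bounding rectangle.
Web: 12 × 250, A = 3 000 mm², y = 125 mm, Ī = 15 625 000 mm⁴.
Top flange (beyond web): 123 × 22, A = 2 706 mm², y = 239 mm, Ī = 109 142 mm⁴.
Bottom flange (beyond web): 123 × 22, A = 2 706 mm², y = 11 mm, Ī = 109 142 mm⁴.
By symmetry the centroid is at mid-height, ȳ = 125 mm.
Transfer each piece to the centroidal x-axis using Ī + A·d² with d = y − 125:
  web: d = 0 mm → contributes +15 625 000 mm⁴
  top flange (beyond web): d = 114 mm → contributes +35 276 318 mm⁴
  bottom flange (beyond web): d = -114 mm → contributes +35 276 318 mm⁴
Total I = 86 177 636 mm⁴.

Ix ≈ 8.62 × 10⁷ mm⁴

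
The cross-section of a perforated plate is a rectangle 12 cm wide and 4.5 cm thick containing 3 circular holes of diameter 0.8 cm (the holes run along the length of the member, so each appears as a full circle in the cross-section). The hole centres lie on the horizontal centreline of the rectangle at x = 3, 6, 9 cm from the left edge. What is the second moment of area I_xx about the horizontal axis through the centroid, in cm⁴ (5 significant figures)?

Decompose the section into non-overlapping parts with the origin at the bottom-left of its bounding rectangle.
Plate: 12 × 4.5, A = 54 cm², y = 2.25 cm, Ī = 91.125 cm⁴.
Hole 1 (subtracted): ⌀0.8, A = 0.5026548 cm², y = 2.25 cm, Ī = 0.02010619 cm⁴.
Hole 2 (subtracted): ⌀0.8, A = 0.5026548 cm², y = 2.25 cm, Ī = 0.02010619 cm⁴.
Hole 3 (subtracted): ⌀0.8, A = 0.5026548 cm², y = 2.25 cm, Ī = 0.02010619 cm⁴.
By symmetry the centroid is at mid-height, ȳ = 2.25 cm.
All pieces are centred on the horizontal axis through the centroid, so I = ΣĪ (holes subtracted) = 91.06468 cm⁴.

I_xx ≈ 91.065 cm⁴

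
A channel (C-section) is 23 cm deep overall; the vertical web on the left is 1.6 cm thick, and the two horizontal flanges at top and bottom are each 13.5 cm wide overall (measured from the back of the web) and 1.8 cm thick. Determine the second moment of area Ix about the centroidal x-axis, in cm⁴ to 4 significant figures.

Ix ≈ 6447 cm⁴

Decompose the section into non-overlapping parts with the origin at the bottom-left of its bounding rectangle.
Web: 1.6 × 23, A = 36.8 cm², y = 11.5 cm, Ī = 1622.27 cm⁴.
Top flange (beyond web): 11.9 × 1.8, A = 21.42 cm², y = 22.1 cm, Ī = 5.7834 cm⁴.
Bottom flange (beyond web): 11.9 × 1.8, A = 21.42 cm², y = 0.9 cm, Ī = 5.7834 cm⁴.
By symmetry the centroid is at mid-height, ȳ = 11.5 cm.
Transfer each piece to the centroidal x-axis using Ī + A·d² with d = y − 11.5:
  web: d = 0 cm → contributes +1622.27 cm⁴
  top flange (beyond web): d = 10.6 cm → contributes +2412.53 cm⁴
  bottom flange (beyond web): d = -10.6 cm → contributes +2412.53 cm⁴
Total I = 6447.34 cm⁴.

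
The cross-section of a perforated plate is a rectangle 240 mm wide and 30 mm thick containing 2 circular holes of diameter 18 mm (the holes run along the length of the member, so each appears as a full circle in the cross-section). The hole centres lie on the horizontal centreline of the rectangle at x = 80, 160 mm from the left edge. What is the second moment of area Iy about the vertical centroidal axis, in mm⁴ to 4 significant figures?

Treat the section as a set of non-overlapping primitives; coordinates are from the bounding-box lower-left.
Plate: 240 × 30, A = 7 200 mm², x = 120 mm, Ī = 34 560 000 mm⁴.
Hole 1 (subtracted): ⌀18, A = 254.469 mm², x = 80 mm, Ī = 5 153 mm⁴.
Hole 2 (subtracted): ⌀18, A = 254.469 mm², x = 160 mm, Ī = 5 153 mm⁴.
By symmetry the centroid is at mid-width, x̄ = 120 mm.
Transfer each piece to the vertical centroidal axis using Ī + A·d² with d = x − 120:
  plate: d = 0 mm → contributes +34 560 000 mm⁴
  hole 1: d = -40 mm → contributes −412 303 mm⁴
  hole 2: d = 40 mm → contributes −412 303 mm⁴
Total I = 33 735 393 mm⁴.

Iy ≈ 3.374 × 10⁷ mm⁴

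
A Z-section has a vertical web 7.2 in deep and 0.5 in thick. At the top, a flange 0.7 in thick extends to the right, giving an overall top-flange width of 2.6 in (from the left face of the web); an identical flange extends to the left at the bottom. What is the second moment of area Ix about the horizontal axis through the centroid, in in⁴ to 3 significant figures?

Ix ≈ 46.7 in⁴

Decompose the section into non-overlapping parts with the origin at the bottom-left of its bounding rectangle.
Web: 0.5 × 7.2, A = 3.6 in², y = 3.6 in, Ī = 15.552 in⁴.
Top flange (beyond web): 2.1 × 0.7, A = 1.47 in², y = 6.85 in, Ī = 0.060025 in⁴.
Bottom flange (beyond web): 2.1 × 0.7, A = 1.47 in², y = 0.35 in, Ī = 0.060025 in⁴.
Centroid: ȳ = ΣA·y / ΣA = 3.6 in.
Transfer each piece to the horizontal axis through the centroid using Ī + A·d² with d = y − 3.6:
  web: d = 0 in → contributes +15.552 in⁴
  top flange (beyond web): d = 3.25 in → contributes +15.587 in⁴
  bottom flange (beyond web): d = -3.25 in → contributes +15.587 in⁴
Total I = 46.726 in⁴.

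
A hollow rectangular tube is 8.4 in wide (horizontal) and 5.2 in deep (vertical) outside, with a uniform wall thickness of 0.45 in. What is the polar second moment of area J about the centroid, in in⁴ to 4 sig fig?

Decompose the section into non-overlapping parts with the origin at the bottom-left of its bounding rectangle.
Outer rectangle: 8.4 × 5.2, A = 43.68 in², y = 2.6 in, Ī = 98.4256 in⁴.
Inner void (subtracted): 7.5 × 4.3, A = 32.25 in², y = 2.6 in, Ī = 49.6919 in⁴.
By symmetry the centroid is at mid-height, ȳ = 2.6 in.
All pieces are centred on the centroidal x-axis, so I = ΣĪ (holes subtracted) = 48.7337 in⁴.
Repeating about the centroidal y-axis gives I_y = 105.667 in⁴.
Polar second moment: J = I_x + I_y = 154.4 in⁴.

J ≈ 154.4 in⁴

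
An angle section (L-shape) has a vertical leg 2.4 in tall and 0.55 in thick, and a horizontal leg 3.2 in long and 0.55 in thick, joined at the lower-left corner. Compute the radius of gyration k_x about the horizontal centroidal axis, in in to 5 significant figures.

k_x ≈ 0.67434 in

Treat the section as a set of non-overlapping primitives; coordinates are from the bounding-box lower-left.
Vertical leg: 0.55 × 2.4, A = 1.32 in², y = 1.2 in, Ī = 0.6336 in⁴.
Horizontal leg (remainder): 2.65 × 0.55, A = 1.4575 in², y = 0.275 in, Ī = 0.03674115 in⁴.
Centroid: ȳ = ΣA·y / ΣA = 0.714604 in.
Transfer each piece to the horizontal centroidal axis using Ī + A·d² with d = y − 0.714604:
  vertical leg: d = 0.485396 in → contributes +0.9446043 in⁴
  horizontal leg (remainder): d = -0.439604 in → contributes +0.3184054 in⁴
Total I = 1.26301 in⁴.
Radius of gyration: k = √(I/A) = √(1.26301 / 2.7775) = 0.6743359 in.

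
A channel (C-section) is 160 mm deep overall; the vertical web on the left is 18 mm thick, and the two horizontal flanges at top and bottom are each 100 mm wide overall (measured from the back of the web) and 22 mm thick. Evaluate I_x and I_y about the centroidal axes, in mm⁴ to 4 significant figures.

I_x ≈ 2.347 × 10⁷ mm⁴, I_y ≈ 6.103 × 10⁶ mm⁴

Treat the section as a set of non-overlapping primitives; coordinates are from the bounding-box lower-left.
Web: 18 × 160, A = 2 880 mm², y = 80 mm, Ī = 6 144 000 mm⁴.
Top flange (beyond web): 82 × 22, A = 1 804 mm², y = 149 mm, Ī = 72761.3 mm⁴.
Bottom flange (beyond web): 82 × 22, A = 1 804 mm², y = 11 mm, Ī = 72761.3 mm⁴.
By symmetry the centroid is at mid-height, ȳ = 80 mm.
Transfer each piece to the centroidal x-axis using Ī + A·d² with d = y − 80:
  web: d = 0 mm → contributes +6 144 000 mm⁴
  top flange (beyond web): d = 69 mm → contributes +8 661 605 mm⁴
  bottom flange (beyond web): d = -69 mm → contributes +8 661 605 mm⁴
Total I = 23 467 211 mm⁴.
For the y-axis: x̄ = 36.8052 mm.
Repeating about the centroidal y-axis gives I_y = 6 103 388 mm⁴.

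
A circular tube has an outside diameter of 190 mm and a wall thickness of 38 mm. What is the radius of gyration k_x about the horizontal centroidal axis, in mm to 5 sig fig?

k_x ≈ 55.394 mm

Treat the section as a set of non-overlapping primitives; coordinates are from the bounding-box lower-left.
Outer circle: ⌀190, A = 28352.87 mm², y = 95 mm, Ī = 63 971 171 mm⁴.
Bore (subtracted): ⌀114, A = 10207.03 mm², y = 95 mm, Ī = 8 290 664 mm⁴.
By symmetry the centroid is at mid-height, ȳ = 95 mm.
All pieces are centred on the horizontal centroidal axis, so I = ΣĪ (holes subtracted) = 55 680 507 mm⁴.
Radius of gyration: k = √(I/A) = √(55 680 507 / 18145.84) = 55.39404 mm.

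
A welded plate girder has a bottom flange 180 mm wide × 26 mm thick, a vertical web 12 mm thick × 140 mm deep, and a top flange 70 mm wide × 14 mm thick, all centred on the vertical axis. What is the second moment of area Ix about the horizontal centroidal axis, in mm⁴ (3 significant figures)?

Decompose the section into non-overlapping parts with the origin at the bottom-left of its bounding rectangle.
Bottom plate: 180 × 26, A = 4 680 mm², y = 13 mm, Ī = 263 640 mm⁴.
Web plate: 12 × 140, A = 1 680 mm², y = 96 mm, Ī = 2 744 000 mm⁴.
Top plate: 70 × 14, A = 980 mm², y = 173 mm, Ī = 16 007 mm⁴.
Centroid: ȳ = ΣA·y / ΣA = 53.36 mm.
Transfer each piece to the horizontal centroidal axis using Ī + A·d² with d = y − 53.36:
  bottom plate: d = -40.36 mm → contributes +7 886 907 mm⁴
  web plate: d = 42.64 mm → contributes +5 798 572 mm⁴
  top plate: d = 119.64 mm → contributes +14 043 538 mm⁴
Total I = 27 729 017 mm⁴.

Ix ≈ 2.77 × 10⁷ mm⁴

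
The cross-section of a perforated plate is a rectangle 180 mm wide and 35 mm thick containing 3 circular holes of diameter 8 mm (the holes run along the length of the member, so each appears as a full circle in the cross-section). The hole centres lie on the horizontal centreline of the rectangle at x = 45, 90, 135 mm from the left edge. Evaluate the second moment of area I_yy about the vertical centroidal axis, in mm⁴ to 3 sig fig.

Break the section into simple shapes (no overlaps), measuring from the bottom-left corner of the bounding box.
Plate: 180 × 35, A = 6 300 mm², x = 90 mm, Ī = 17 010 000 mm⁴.
Hole 1 (subtracted): ⌀8, A = 50.265 mm², x = 45 mm, Ī = 201.06 mm⁴.
Hole 2 (subtracted): ⌀8, A = 50.265 mm², x = 90 mm, Ī = 201.06 mm⁴.
Hole 3 (subtracted): ⌀8, A = 50.265 mm², x = 135 mm, Ī = 201.06 mm⁴.
By symmetry the centroid is at mid-width, x̄ = 90 mm.
Transfer each piece to the vertical centroidal axis using Ī + A·d² with d = x − 90:
  plate: d = 0 mm → contributes +17 010 000 mm⁴
  hole 1: d = -45 mm → contributes −101 989 mm⁴
  hole 2: d = 0 mm → contributes −201.06 mm⁴
  hole 3: d = 45 mm → contributes −101 989 mm⁴
Total I = 16 805 822 mm⁴.

I_yy ≈ 1.68 × 10⁷ mm⁴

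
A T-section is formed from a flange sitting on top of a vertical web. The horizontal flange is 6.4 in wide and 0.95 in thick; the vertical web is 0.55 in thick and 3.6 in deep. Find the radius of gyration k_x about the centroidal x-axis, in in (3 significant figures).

k_x ≈ 1.13 in

Treat the section as a set of non-overlapping primitives; coordinates are from the bounding-box lower-left.
Flange: 6.4 × 0.95, A = 6.08 in², y = 4.075 in, Ī = 0.45727 in⁴.
Web: 0.55 × 3.6, A = 1.98 in², y = 1.8 in, Ī = 2.1384 in⁴.
Centroid: ȳ = ΣA·y / ΣA = 3.5161 in.
Transfer each piece to the centroidal x-axis using Ī + A·d² with d = y − 3.5161:
  flange: d = 0.55887 in → contributes +2.3563 in⁴
  web: d = -1.7161 in → contributes +7.9697 in⁴
Total I = 10.326 in⁴.
Radius of gyration: k = √(I/A) = √(10.326 / 8.06) = 1.1319 in.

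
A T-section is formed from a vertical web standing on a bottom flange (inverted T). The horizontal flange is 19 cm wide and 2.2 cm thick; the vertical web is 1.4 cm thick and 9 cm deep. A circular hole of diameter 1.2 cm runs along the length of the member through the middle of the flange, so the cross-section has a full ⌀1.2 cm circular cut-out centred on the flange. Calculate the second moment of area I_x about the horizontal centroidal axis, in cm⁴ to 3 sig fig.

Decompose the section into non-overlapping parts with the origin at the bottom-left of its bounding rectangle.
Flange: 19 × 2.2, A = 41.8 cm², y = 1.1 cm, Ī = 16.859 cm⁴.
Web: 1.4 × 9, A = 12.6 cm², y = 6.7 cm, Ī = 85.05 cm⁴.
Hole (subtracted): ⌀1.2, A = 1.131 cm², y = 1.1 cm, Ī = 0.10179 cm⁴.
Centroid: ȳ = ΣA·y / ΣA = 2.4246 cm.
Transfer each piece to the horizontal centroidal axis using Ī + A·d² with d = y − 2.4246:
  flange: d = -1.3246 cm → contributes +90.2 cm⁴
  web: d = 4.2754 cm → contributes +315.37 cm⁴
  hole: d = -1.3246 cm → contributes −2.0861 cm⁴
Total I = 403.48 cm⁴.

I_x ≈ 403 cm⁴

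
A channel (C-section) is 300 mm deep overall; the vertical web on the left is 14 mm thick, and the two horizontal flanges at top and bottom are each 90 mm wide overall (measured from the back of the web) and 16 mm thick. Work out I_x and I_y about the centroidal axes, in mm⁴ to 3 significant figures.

I_x ≈ 8.06 × 10⁷ mm⁴, I_y ≈ 4.36 × 10⁶ mm⁴

Break the section into simple shapes (no overlaps), measuring from the bottom-left corner of the bounding box.
Web: 14 × 300, A = 4 200 mm², y = 150 mm, Ī = 31 500 000 mm⁴.
Top flange (beyond web): 76 × 16, A = 1 216 mm², y = 292 mm, Ī = 25 941 mm⁴.
Bottom flange (beyond web): 76 × 16, A = 1 216 mm², y = 8 mm, Ī = 25 941 mm⁴.
By symmetry the centroid is at mid-height, ȳ = 150 mm.
Transfer each piece to the centroidal x-axis using Ī + A·d² with d = y − 150:
  web: d = 0 mm → contributes +31 500 000 mm⁴
  top flange (beyond web): d = 142 mm → contributes +24 545 365 mm⁴
  bottom flange (beyond web): d = -142 mm → contributes +24 545 365 mm⁴
Total I = 80 590 731 mm⁴.
For the y-axis: x̄ = 23.502 mm.
Repeating about the centroidal y-axis gives I_y = 4 358 045 mm⁴.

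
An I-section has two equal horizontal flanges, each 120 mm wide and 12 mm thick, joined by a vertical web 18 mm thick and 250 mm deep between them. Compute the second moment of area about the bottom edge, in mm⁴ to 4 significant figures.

I_base ≈ 2.114 × 10⁸ mm⁴

Break the section into simple shapes (no overlaps), measuring from the bottom-left corner of the bounding box.
Bottom flange: 120 × 12, A = 1 440 mm², y = 6 mm, Ī = 17 280 mm⁴.
Web: 18 × 250, A = 4 500 mm², y = 137 mm, Ī = 23 437 500 mm⁴.
Top flange: 120 × 12, A = 1 440 mm², y = 268 mm, Ī = 17 280 mm⁴.
Transfer each piece to the base of the section using Ī + A·d² with d = y − 0:
  bottom flange: d = 6 mm → contributes +69 120 mm⁴
  web: d = 137 mm → contributes +107 898 000 mm⁴
  top flange: d = 268 mm → contributes +103 443 840 mm⁴
Total I = 211 410 960 mm⁴.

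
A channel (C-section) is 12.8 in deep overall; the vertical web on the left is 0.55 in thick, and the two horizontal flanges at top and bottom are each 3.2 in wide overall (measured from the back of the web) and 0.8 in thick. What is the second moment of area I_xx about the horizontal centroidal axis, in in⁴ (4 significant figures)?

Decompose the section into non-overlapping parts with the origin at the bottom-left of its bounding rectangle.
Web: 0.55 × 12.8, A = 7.04 in², y = 6.4 in, Ī = 96.1195 in⁴.
Top flange (beyond web): 2.65 × 0.8, A = 2.12 in², y = 12.4 in, Ī = 0.113067 in⁴.
Bottom flange (beyond web): 2.65 × 0.8, A = 2.12 in², y = 0.4 in, Ī = 0.113067 in⁴.
By symmetry the centroid is at mid-height, ȳ = 6.4 in.
Transfer each piece to the horizontal centroidal axis using Ī + A·d² with d = y − 6.4:
  web: d = 0 in → contributes +96.1195 in⁴
  top flange (beyond web): d = 6 in → contributes +76.4331 in⁴
  bottom flange (beyond web): d = -6 in → contributes +76.4331 in⁴
Total I = 248.986 in⁴.

I_xx ≈ 249.0 in⁴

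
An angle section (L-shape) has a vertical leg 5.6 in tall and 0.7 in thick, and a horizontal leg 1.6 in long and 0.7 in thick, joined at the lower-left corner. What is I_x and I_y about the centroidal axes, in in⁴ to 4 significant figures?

Treat the section as a set of non-overlapping primitives; coordinates are from the bounding-box lower-left.
Vertical leg: 0.7 × 5.6, A = 3.92 in², y = 2.8 in, Ī = 10.2443 in⁴.
Horizontal leg (remainder): 0.9 × 0.7, A = 0.63 in², y = 0.35 in, Ī = 0.025725 in⁴.
Centroid: ȳ = ΣA·y / ΣA = 2.46077 in.
Transfer each piece to the centroidal x-axis using Ī + A·d² with d = y − 2.46077:
  vertical leg: d = 0.339231 in → contributes +10.6954 in⁴
  horizontal leg (remainder): d = -2.11077 in → contributes +2.83259 in⁴
Total I = 13.528 in⁴.
For the y-axis: x̄ = 0.460769 in.
Repeating about the centroidal y-axis gives I_y = 0.549964 in⁴.

I_x ≈ 13.53 in⁴, I_y ≈ 0.5500 in⁴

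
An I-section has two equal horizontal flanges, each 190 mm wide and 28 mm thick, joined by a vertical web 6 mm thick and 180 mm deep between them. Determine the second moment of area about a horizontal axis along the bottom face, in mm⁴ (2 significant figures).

Treat the section as a set of non-overlapping primitives; coordinates are from the bounding-box lower-left.
Bottom flange: 190 × 28, A = 5 320 mm², y = 14 mm, Ī = 347 573 mm⁴.
Web: 6 × 180, A = 1 080 mm², y = 118 mm, Ī = 2 916 000 mm⁴.
Top flange: 190 × 28, A = 5 320 mm², y = 222 mm, Ī = 347 573 mm⁴.
Transfer each piece to a horizontal axis along the bottom face using Ī + A·d² with d = y − 0:
  bottom flange: d = 14 mm → contributes +1 390 293 mm⁴
  web: d = 118 mm → contributes +17 953 920 mm⁴
  top flange: d = 222 mm → contributes +262 538 453 mm⁴
Total I = 281 882 667 mm⁴.

I_base ≈ 2.8 × 10⁸ mm⁴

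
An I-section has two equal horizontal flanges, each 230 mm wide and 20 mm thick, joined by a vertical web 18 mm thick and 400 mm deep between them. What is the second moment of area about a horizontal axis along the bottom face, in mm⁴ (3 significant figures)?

I_base ≈ 1.30 × 10⁹ mm⁴

Decompose the section into non-overlapping parts with the origin at the bottom-left of its bounding rectangle.
Bottom flange: 230 × 20, A = 4 600 mm², y = 10 mm, Ī = 153 333 mm⁴.
Web: 18 × 400, A = 7 200 mm², y = 220 mm, Ī = 96 000 000 mm⁴.
Top flange: 230 × 20, A = 4 600 mm², y = 430 mm, Ī = 153 333 mm⁴.
Transfer each piece to the base of the section using Ī + A·d² with d = y − 0:
  bottom flange: d = 10 mm → contributes +613 333 mm⁴
  web: d = 220 mm → contributes +444 480 000 mm⁴
  top flange: d = 430 mm → contributes +850 693 333 mm⁴
Total I = 1 295 786 667 mm⁴.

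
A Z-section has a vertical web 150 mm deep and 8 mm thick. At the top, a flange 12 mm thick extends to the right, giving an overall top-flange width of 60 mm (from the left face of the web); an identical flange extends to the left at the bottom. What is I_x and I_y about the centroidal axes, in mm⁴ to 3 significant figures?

Treat the section as a set of non-overlapping primitives; coordinates are from the bounding-box lower-left.
Web: 8 × 150, A = 1 200 mm², y = 75 mm, Ī = 2 250 000 mm⁴.
Top flange (beyond web): 52 × 12, A = 624 mm², y = 144 mm, Ī = 7 488 mm⁴.
Bottom flange (beyond web): 52 × 12, A = 624 mm², y = 6 mm, Ī = 7 488 mm⁴.
Centroid: ȳ = ΣA·y / ΣA = 75 mm.
Transfer each piece to the centroidal x-axis using Ī + A·d² with d = y − 75:
  web: d = 0 mm → contributes +2 250 000 mm⁴
  top flange (beyond web): d = 69 mm → contributes +2 978 352 mm⁴
  bottom flange (beyond web): d = -69 mm → contributes +2 978 352 mm⁴
Total I = 8 206 704 mm⁴.
For the y-axis: x̄ = 56 mm.
Repeating about the centroidal y-axis gives I_y = 1 410 816 mm⁴.

I_x ≈ 8.21 × 10⁶ mm⁴, I_y ≈ 1.41 × 10⁶ mm⁴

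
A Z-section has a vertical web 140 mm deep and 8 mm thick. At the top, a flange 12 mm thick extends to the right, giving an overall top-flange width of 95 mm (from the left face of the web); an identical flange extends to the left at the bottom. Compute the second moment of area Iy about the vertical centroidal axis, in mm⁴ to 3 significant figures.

Iy ≈ 6.03 × 10⁶ mm⁴

Break the section into simple shapes (no overlaps), measuring from the bottom-left corner of the bounding box.
Web: 8 × 140, A = 1 120 mm², x = 91 mm, Ī = 5973.3 mm⁴.
Top flange (beyond web): 87 × 12, A = 1 044 mm², x = 138.5 mm, Ī = 658 503 mm⁴.
Bottom flange (beyond web): 87 × 12, A = 1 044 mm², x = 43.5 mm, Ī = 658 503 mm⁴.
Centroid: x̄ = ΣA·x / ΣA = 91 mm.
Transfer each piece to the vertical centroidal axis using Ī + A·d² with d = x − 91:
  web: d = 0 mm → contributes +5973.3 mm⁴
  top flange (beyond web): d = 47.5 mm → contributes +3 014 028 mm⁴
  bottom flange (beyond web): d = -47.5 mm → contributes +3 014 028 mm⁴
Total I = 6 034 029 mm⁴.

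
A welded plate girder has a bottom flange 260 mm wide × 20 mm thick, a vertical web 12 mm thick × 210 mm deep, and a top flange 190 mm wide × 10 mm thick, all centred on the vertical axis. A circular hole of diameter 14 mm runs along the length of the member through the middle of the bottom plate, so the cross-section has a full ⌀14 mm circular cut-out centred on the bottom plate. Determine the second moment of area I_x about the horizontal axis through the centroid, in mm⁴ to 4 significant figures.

I_x ≈ 8.461 × 10⁷ mm⁴

Treat the section as a set of non-overlapping primitives; coordinates are from the bounding-box lower-left.
Bottom plate: 260 × 20, A = 5 200 mm², y = 10 mm, Ī = 173 333 mm⁴.
Web plate: 12 × 210, A = 2 520 mm², y = 125 mm, Ī = 9 261 000 mm⁴.
Top plate: 190 × 10, A = 1 900 mm², y = 235 mm, Ī = 15833.3 mm⁴.
Hole (subtracted): ⌀14, A = 153.938 mm², y = 10 mm, Ī = 1885.74 mm⁴.
Centroid: ȳ = ΣA·y / ΣA = 85.776 mm.
Transfer each piece to the horizontal axis through the centroid using Ī + A·d² with d = y − 85.776:
  bottom plate: d = -75.776 mm → contributes +30 031 719 mm⁴
  web plate: d = 39.224 mm → contributes +13 138 082 mm⁴
  top plate: d = 149.224 mm → contributes +42 324 676 mm⁴
  hole: d = -75.776 mm → contributes −885 798 mm⁴
Total I = 84 608 680 mm⁴.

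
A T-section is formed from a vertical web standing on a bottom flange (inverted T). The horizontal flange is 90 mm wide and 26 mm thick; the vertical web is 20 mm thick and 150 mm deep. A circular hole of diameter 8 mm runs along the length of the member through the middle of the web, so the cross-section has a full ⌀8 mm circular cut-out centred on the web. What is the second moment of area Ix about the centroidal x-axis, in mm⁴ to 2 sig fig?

Ix ≈ 1.6 × 10⁷ mm⁴

Treat the section as a set of non-overlapping primitives; coordinates are from the bounding-box lower-left.
Flange: 90 × 26, A = 2 340 mm², y = 13 mm, Ī = 131 820 mm⁴.
Web: 20 × 150, A = 3 000 mm², y = 101 mm, Ī = 5 625 000 mm⁴.
Hole (subtracted): ⌀8, A = 50.27 mm², y = 101 mm, Ī = 201.1 mm⁴.
Centroid: ȳ = ΣA·y / ΣA = 62.07 mm.
Transfer each piece to the centroidal x-axis using Ī + A·d² with d = y − 62.07:
  flange: d = -49.07 mm → contributes +5 766 630 mm⁴
  web: d = 38.93 mm → contributes +10 171 221 mm⁴
  hole: d = 38.93 mm → contributes −76 374 mm⁴
Total I = 15 861 478 mm⁴.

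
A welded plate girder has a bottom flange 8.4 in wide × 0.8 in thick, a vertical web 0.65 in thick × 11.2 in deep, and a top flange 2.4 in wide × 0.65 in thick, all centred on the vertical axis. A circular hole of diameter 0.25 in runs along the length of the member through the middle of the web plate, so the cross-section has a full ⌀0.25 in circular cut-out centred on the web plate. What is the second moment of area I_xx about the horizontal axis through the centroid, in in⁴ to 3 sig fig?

I_xx ≈ 311 in⁴

Split into non-overlapping primitives; take the origin at the lower-left of the bounding box.
Bottom plate: 8.4 × 0.8, A = 6.72 in², y = 0.4 in, Ī = 0.3584 in⁴.
Web plate: 0.65 × 11.2, A = 7.28 in², y = 6.4 in, Ī = 76.1 in⁴.
Top plate: 2.4 × 0.65, A = 1.56 in², y = 12.325 in, Ī = 0.054925 in⁴.
Hole (subtracted): ⌀0.25, A = 0.049087 in², y = 6.4 in, Ī = 0.00019175 in⁴.
Centroid: ȳ = ΣA·y / ΣA = 4.3964 in.
Transfer each piece to the horizontal axis through the centroid using Ī + A·d² with d = y − 4.3964:
  bottom plate: d = -3.9964 in → contributes +107.69 in⁴
  web plate: d = 2.0036 in → contributes +105.32 in⁴
  top plate: d = 7.9286 in → contributes +98.12 in⁴
  hole: d = 2.0036 in → contributes −0.19724 in⁴
Total I = 310.93 in⁴.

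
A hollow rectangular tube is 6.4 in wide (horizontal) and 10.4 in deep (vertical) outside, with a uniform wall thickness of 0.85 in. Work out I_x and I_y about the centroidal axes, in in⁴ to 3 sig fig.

I_x ≈ 342 in⁴, I_y ≈ 152 in⁴

Decompose the section into non-overlapping parts with the origin at the bottom-left of its bounding rectangle.
Outer rectangle: 6.4 × 10.4, A = 66.56 in², y = 5.2 in, Ī = 599.93 in⁴.
Inner void (subtracted): 4.7 × 8.7, A = 40.89 in², y = 5.2 in, Ī = 257.91 in⁴.
By symmetry the centroid is at mid-height, ȳ = 5.2 in.
All pieces are centred on the centroidal x-axis, so I = ΣĪ (holes subtracted) = 342.01 in⁴.
Repeating about the centroidal y-axis gives I_y = 151.92 in⁴.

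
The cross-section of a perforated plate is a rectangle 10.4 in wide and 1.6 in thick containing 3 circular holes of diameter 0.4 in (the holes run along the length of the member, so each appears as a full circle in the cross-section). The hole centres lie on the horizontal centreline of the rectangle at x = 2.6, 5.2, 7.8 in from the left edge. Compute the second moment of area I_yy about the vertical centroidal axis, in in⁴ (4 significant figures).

I_yy ≈ 148.3 in⁴

Treat the section as a set of non-overlapping primitives; coordinates are from the bounding-box lower-left.
Plate: 10.4 × 1.6, A = 16.64 in², x = 5.2 in, Ī = 149.982 in⁴.
Hole 1 (subtracted): ⌀0.4, A = 0.125664 in², x = 2.6 in, Ī = 0.00125664 in⁴.
Hole 2 (subtracted): ⌀0.4, A = 0.125664 in², x = 5.2 in, Ī = 0.00125664 in⁴.
Hole 3 (subtracted): ⌀0.4, A = 0.125664 in², x = 7.8 in, Ī = 0.00125664 in⁴.
By symmetry the centroid is at mid-width, x̄ = 5.2 in.
Transfer each piece to the vertical centroidal axis using Ī + A·d² with d = x − 5.2:
  plate: d = 0 in → contributes +149.982 in⁴
  hole 1: d = -2.6 in → contributes −0.850743 in⁴
  hole 2: d = 0 in → contributes −0.00125664 in⁴
  hole 3: d = 2.6 in → contributes −0.850743 in⁴
Total I = 148.279 in⁴.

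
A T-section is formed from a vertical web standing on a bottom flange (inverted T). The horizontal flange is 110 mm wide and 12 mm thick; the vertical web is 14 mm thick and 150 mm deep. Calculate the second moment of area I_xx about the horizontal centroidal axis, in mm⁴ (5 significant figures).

Split into non-overlapping primitives; take the origin at the lower-left of the bounding box.
Flange: 110 × 12, A = 1 320 mm², y = 6 mm, Ī = 15 840 mm⁴.
Web: 14 × 150, A = 2 100 mm², y = 87 mm, Ī = 3 937 500 mm⁴.
Centroid: ȳ = ΣA·y / ΣA = 55.73684 mm.
Transfer each piece to the horizontal centroidal axis using Ī + A·d² with d = y − 55.73684:
  flange: d = -49.73684 mm → contributes +3 281 195 mm⁴
  web: d = 31.26316 mm → contributes +5 990 009 mm⁴
Total I = 9 271 203 mm⁴.

I_xx ≈ 9.2712 × 10⁶ mm⁴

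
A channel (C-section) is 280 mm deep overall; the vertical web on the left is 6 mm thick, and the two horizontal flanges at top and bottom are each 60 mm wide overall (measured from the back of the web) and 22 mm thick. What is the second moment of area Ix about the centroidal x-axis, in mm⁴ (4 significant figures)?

Ix ≈ 5.061 × 10⁷ mm⁴

Decompose the section into non-overlapping parts with the origin at the bottom-left of its bounding rectangle.
Web: 6 × 280, A = 1 680 mm², y = 140 mm, Ī = 10 976 000 mm⁴.
Top flange (beyond web): 54 × 22, A = 1 188 mm², y = 269 mm, Ī = 47 916 mm⁴.
Bottom flange (beyond web): 54 × 22, A = 1 188 mm², y = 11 mm, Ī = 47 916 mm⁴.
By symmetry the centroid is at mid-height, ȳ = 140 mm.
Transfer each piece to the centroidal x-axis using Ī + A·d² with d = y − 140:
  web: d = 0 mm → contributes +10 976 000 mm⁴
  top flange (beyond web): d = 129 mm → contributes +19 817 424 mm⁴
  bottom flange (beyond web): d = -129 mm → contributes +19 817 424 mm⁴
Total I = 50 610 848 mm⁴.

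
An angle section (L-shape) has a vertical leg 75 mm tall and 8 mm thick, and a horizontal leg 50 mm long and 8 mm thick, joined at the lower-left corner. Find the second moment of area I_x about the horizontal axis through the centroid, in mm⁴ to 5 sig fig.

I_x ≈ 5.2476 × 10⁵ mm⁴

Treat the section as a set of non-overlapping primitives; coordinates are from the bounding-box lower-left.
Vertical leg: 8 × 75, A = 600 mm², y = 37.5 mm, Ī = 281 250 mm⁴.
Horizontal leg (remainder): 42 × 8, A = 336 mm², y = 4 mm, Ī = 1 792 mm⁴.
Centroid: ȳ = ΣA·y / ΣA = 25.47436 mm.
Transfer each piece to the horizontal axis through the centroid using Ī + A·d² with d = y − 25.47436:
  vertical leg: d = 12.02564 mm → contributes +368019.6 mm⁴
  horizontal leg (remainder): d = -21.47436 mm → contributes +156737.8 mm⁴
Total I = 524757.4 mm⁴.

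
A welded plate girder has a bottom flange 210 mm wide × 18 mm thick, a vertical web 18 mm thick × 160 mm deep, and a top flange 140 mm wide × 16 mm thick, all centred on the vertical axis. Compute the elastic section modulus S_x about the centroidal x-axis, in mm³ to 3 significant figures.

Treat the section as a set of non-overlapping primitives; coordinates are from the bounding-box lower-left.
Bottom plate: 210 × 18, A = 3 780 mm², y = 9 mm, Ī = 102 060 mm⁴.
Web plate: 18 × 160, A = 2 880 mm², y = 98 mm, Ī = 6 144 000 mm⁴.
Top plate: 140 × 16, A = 2 240 mm², y = 186 mm, Ī = 47 787 mm⁴.
Centroid: ȳ = ΣA·y / ΣA = 82.348 mm.
Transfer each piece to the centroidal x-axis using Ī + A·d² with d = y − 82.348:
  bottom plate: d = -73.348 mm → contributes +20 438 366 mm⁴
  web plate: d = 15.652 mm → contributes +6 849 529 mm⁴
  top plate: d = 103.65 mm → contributes +24 113 612 mm⁴
Total I = 51 401 507 mm⁴.
Extreme fibre distance c = 111.65 mm; S = I/c = 460 374 mm³.

S_x ≈ 4.60 × 10⁵ mm³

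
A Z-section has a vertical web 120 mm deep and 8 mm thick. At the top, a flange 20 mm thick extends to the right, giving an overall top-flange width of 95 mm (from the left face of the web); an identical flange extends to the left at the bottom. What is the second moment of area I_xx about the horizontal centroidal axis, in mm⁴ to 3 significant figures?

Decompose the section into non-overlapping parts with the origin at the bottom-left of its bounding rectangle.
Web: 8 × 120, A = 960 mm², y = 60 mm, Ī = 1 152 000 mm⁴.
Top flange (beyond web): 87 × 20, A = 1 740 mm², y = 110 mm, Ī = 58 000 mm⁴.
Bottom flange (beyond web): 87 × 20, A = 1 740 mm², y = 10 mm, Ī = 58 000 mm⁴.
Centroid: ȳ = ΣA·y / ΣA = 60 mm.
Transfer each piece to the horizontal centroidal axis using Ī + A·d² with d = y − 60:
  web: d = 0 mm → contributes +1 152 000 mm⁴
  top flange (beyond web): d = 50 mm → contributes +4 408 000 mm⁴
  bottom flange (beyond web): d = -50 mm → contributes +4 408 000 mm⁴
Total I = 9 968 000 mm⁴.

I_xx ≈ 9.97 × 10⁶ mm⁴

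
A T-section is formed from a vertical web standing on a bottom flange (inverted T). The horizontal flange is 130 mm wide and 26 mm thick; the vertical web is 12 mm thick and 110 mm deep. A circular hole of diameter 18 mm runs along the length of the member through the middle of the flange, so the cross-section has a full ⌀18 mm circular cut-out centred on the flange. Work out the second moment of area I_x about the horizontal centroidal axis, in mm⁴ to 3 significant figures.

I_x ≈ 5.81 × 10⁶ mm⁴

Break the section into simple shapes (no overlaps), measuring from the bottom-left corner of the bounding box.
Flange: 130 × 26, A = 3 380 mm², y = 13 mm, Ī = 190 407 mm⁴.
Web: 12 × 110, A = 1 320 mm², y = 81 mm, Ī = 1 331 000 mm⁴.
Hole (subtracted): ⌀18, A = 254.47 mm², y = 13 mm, Ī = 5 153 mm⁴.
Centroid: ȳ = ΣA·y / ΣA = 33.191 mm.
Transfer each piece to the horizontal centroidal axis using Ī + A·d² with d = y − 33.191:
  flange: d = -20.191 mm → contributes +1 568 362 mm⁴
  web: d = 47.809 mm → contributes +4 348 117 mm⁴
  hole: d = -20.191 mm → contributes −108 895 mm⁴
Total I = 5 807 584 mm⁴.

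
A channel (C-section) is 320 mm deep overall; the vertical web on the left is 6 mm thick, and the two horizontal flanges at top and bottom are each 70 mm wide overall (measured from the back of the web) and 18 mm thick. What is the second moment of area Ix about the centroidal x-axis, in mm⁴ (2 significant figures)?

Ix ≈ 6.9 × 10⁷ mm⁴

Split into non-overlapping primitives; take the origin at the lower-left of the bounding box.
Web: 6 × 320, A = 1 920 mm², y = 160 mm, Ī = 16 384 000 mm⁴.
Top flange (beyond web): 64 × 18, A = 1 152 mm², y = 311 mm, Ī = 31 104 mm⁴.
Bottom flange (beyond web): 64 × 18, A = 1 152 mm², y = 9 mm, Ī = 31 104 mm⁴.
By symmetry the centroid is at mid-height, ȳ = 160 mm.
Transfer each piece to the centroidal x-axis using Ī + A·d² with d = y − 160:
  web: d = 0 mm → contributes +16 384 000 mm⁴
  top flange (beyond web): d = 151 mm → contributes +26 297 856 mm⁴
  bottom flange (beyond web): d = -151 mm → contributes +26 297 856 mm⁴
Total I = 68 979 712 mm⁴.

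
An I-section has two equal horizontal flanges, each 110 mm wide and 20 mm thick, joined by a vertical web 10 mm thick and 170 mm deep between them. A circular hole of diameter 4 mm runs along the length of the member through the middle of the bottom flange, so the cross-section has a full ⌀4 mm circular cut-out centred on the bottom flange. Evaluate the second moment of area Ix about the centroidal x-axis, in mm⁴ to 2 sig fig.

Ix ≈ 4.4 × 10⁷ mm⁴

Treat the section as a set of non-overlapping primitives; coordinates are from the bounding-box lower-left.
Bottom flange: 110 × 20, A = 2 200 mm², y = 10 mm, Ī = 73 333 mm⁴.
Web: 10 × 170, A = 1 700 mm², y = 105 mm, Ī = 4 094 167 mm⁴.
Top flange: 110 × 20, A = 2 200 mm², y = 200 mm, Ī = 73 333 mm⁴.
Hole (subtracted): ⌀4, A = 12.57 mm², y = 10 mm, Ī = 12.57 mm⁴.
Centroid: ȳ = ΣA·y / ΣA = 105.2 mm.
Transfer each piece to the centroidal x-axis using Ī + A·d² with d = y − 105.2:
  bottom flange: d = -95.2 mm → contributes +20 010 392 mm⁴
  web: d = -0.1961 mm → contributes +4 094 232 mm⁴
  top flange: d = 94.8 mm → contributes +19 846 444 mm⁴
  hole: d = -95.2 mm → contributes −113 893 mm⁴
Total I = 43 837 175 mm⁴.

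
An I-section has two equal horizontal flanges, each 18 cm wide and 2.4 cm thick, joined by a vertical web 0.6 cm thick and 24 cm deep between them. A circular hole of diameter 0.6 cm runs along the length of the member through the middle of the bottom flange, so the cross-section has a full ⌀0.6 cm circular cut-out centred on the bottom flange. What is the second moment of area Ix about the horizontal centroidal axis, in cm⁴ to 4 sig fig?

Ix ≈ 1.574 × 10⁴ cm⁴

Break the section into simple shapes (no overlaps), measuring from the bottom-left corner of the bounding box.
Bottom flange: 18 × 2.4, A = 43.2 cm², y = 1.2 cm, Ī = 20.736 cm⁴.
Web: 0.6 × 24, A = 14.4 cm², y = 14.4 cm, Ī = 691.2 cm⁴.
Top flange: 18 × 2.4, A = 43.2 cm², y = 27.6 cm, Ī = 20.736 cm⁴.
Hole (subtracted): ⌀0.6, A = 0.282743 cm², y = 1.2 cm, Ī = 0.00636173 cm⁴.
Centroid: ȳ = ΣA·y / ΣA = 14.4371 cm.
Transfer each piece to the horizontal centroidal axis using Ī + A·d² with d = y − 14.4371:
  bottom flange: d = -13.2371 cm → contributes +7590.31 cm⁴
  web: d = -0.0371301 cm → contributes +691.22 cm⁴
  top flange: d = 13.1629 cm → contributes +7505.62 cm⁴
  hole: d = -13.2371 cm → contributes −49.5491 cm⁴
Total I = 15737.6 cm⁴.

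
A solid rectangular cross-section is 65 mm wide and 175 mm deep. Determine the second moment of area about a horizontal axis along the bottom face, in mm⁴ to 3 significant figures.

I_base ≈ 1.16 × 10⁸ mm⁴

The section: 65 × 175, A = 11 375 mm², y = 87.5 mm, Ī = 29 029 948 mm⁴.
Transfer it to the base of the section using Ī + A·d² with d = y − 0:
  the section: d = 87.5 mm → contributes +116 119 792 mm⁴
Total I = 116 119 792 mm⁴.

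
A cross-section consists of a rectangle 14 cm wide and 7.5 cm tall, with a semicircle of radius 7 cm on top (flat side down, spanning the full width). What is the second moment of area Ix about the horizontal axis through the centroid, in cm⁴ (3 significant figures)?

Ix ≈ 2760 cm⁴

Break the section into simple shapes (no overlaps), measuring from the bottom-left corner of the bounding box.
Rectangular body: 14 × 7.5, A = 105 cm², y = 3.75 cm, Ī = 492.19 cm⁴.
Semicircular cap: semicircle r = 7, A = 76.969 cm², y = 10.471 cm, Ī = 263.53 cm⁴.
Centroid: ȳ = ΣA·y / ΣA = 6.5928 cm.
Transfer each piece to the horizontal axis through the centroid using Ī + A·d² with d = y − 6.5928:
  rectangular body: d = -2.8428 cm → contributes +1340.7 cm⁴
  semicircular cap: d = 3.8781 cm → contributes +1421.1 cm⁴
Total I = 2761.9 cm⁴.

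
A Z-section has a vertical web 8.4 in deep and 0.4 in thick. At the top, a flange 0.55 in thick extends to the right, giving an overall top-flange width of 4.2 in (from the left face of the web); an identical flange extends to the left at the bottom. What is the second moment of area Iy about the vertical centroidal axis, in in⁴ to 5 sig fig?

Iy ≈ 23.509 in⁴

Decompose the section into non-overlapping parts with the origin at the bottom-left of its bounding rectangle.
Web: 0.4 × 8.4, A = 3.36 in², x = 4 in, Ī = 0.0448 in⁴.
Top flange (beyond web): 3.8 × 0.55, A = 2.09 in², x = 6.1 in, Ī = 2.514967 in⁴.
Bottom flange (beyond web): 3.8 × 0.55, A = 2.09 in², x = 1.9 in, Ī = 2.514967 in⁴.
Centroid: x̄ = ΣA·x / ΣA = 4 in.
Transfer each piece to the vertical centroidal axis using Ī + A·d² with d = x − 4:
  web: d = 0 in → contributes +0.0448 in⁴
  top flange (beyond web): d = 2.1 in → contributes +11.73187 in⁴
  bottom flange (beyond web): d = -2.1 in → contributes +11.73187 in⁴
Total I = 23.50853 in⁴.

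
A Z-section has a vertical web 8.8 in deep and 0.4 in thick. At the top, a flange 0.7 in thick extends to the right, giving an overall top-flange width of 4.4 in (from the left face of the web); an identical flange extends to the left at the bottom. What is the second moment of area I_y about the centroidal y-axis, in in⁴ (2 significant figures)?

I_y ≈ 35 in⁴

Decompose the section into non-overlapping parts with the origin at the bottom-left of its bounding rectangle.
Web: 0.4 × 8.8, A = 3.52 in², x = 4.2 in, Ī = 0.04693 in⁴.
Top flange (beyond web): 4 × 0.7, A = 2.8 in², x = 6.4 in, Ī = 3.733 in⁴.
Bottom flange (beyond web): 4 × 0.7, A = 2.8 in², x = 2 in, Ī = 3.733 in⁴.
Centroid: x̄ = ΣA·x / ΣA = 4.2 in.
Transfer each piece to the centroidal y-axis using Ī + A·d² with d = x − 4.2:
  web: d = 0 in → contributes +0.04693 in⁴
  top flange (beyond web): d = 2.2 in → contributes +17.29 in⁴
  bottom flange (beyond web): d = -2.2 in → contributes +17.29 in⁴
Total I = 34.62 in⁴.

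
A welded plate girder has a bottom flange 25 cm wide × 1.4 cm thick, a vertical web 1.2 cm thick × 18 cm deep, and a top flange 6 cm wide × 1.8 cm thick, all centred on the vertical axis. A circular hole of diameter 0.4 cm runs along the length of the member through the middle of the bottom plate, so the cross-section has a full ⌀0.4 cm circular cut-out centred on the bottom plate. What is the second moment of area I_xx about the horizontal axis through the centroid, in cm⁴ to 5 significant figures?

I_xx ≈ 4136.0 cm⁴

Treat the section as a set of non-overlapping primitives; coordinates are from the bounding-box lower-left.
Bottom plate: 25 × 1.4, A = 35 cm², y = 0.7 cm, Ī = 5.716667 cm⁴.
Web plate: 1.2 × 18, A = 21.6 cm², y = 10.4 cm, Ī = 583.2 cm⁴.
Top plate: 6 × 1.8, A = 10.8 cm², y = 20.3 cm, Ī = 2.916 cm⁴.
Hole (subtracted): ⌀0.4, A = 0.1256637 cm², y = 0.7 cm, Ī = 0.001256637 cm⁴.
Centroid: ȳ = ΣA·y / ΣA = 6.960931 cm.
Transfer each piece to the horizontal axis through the centroid using Ī + A·d² with d = y − 6.960931:
  bottom plate: d = -6.260931 cm → contributes +1377.691 cm⁴
  web plate: d = 3.439069 cm → contributes +838.6674 cm⁴
  top plate: d = 13.33907 cm → contributes +1924.568 cm⁴
  hole: d = -6.260931 cm → contributes −4.927181 cm⁴
Total I = 4135.999 cm⁴.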